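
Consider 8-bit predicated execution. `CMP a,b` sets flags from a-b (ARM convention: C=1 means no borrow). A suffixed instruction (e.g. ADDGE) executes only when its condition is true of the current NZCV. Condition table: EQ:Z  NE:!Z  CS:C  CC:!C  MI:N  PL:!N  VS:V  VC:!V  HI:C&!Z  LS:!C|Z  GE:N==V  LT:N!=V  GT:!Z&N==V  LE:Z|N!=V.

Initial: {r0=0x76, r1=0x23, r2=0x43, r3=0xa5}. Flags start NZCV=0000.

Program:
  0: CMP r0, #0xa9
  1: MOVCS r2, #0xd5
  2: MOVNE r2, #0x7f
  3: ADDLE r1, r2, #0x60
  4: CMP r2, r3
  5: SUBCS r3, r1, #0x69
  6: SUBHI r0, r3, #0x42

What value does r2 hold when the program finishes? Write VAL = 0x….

VAL = 0x7f

[0] flags=1001 → (cmp)
[1] flags=1001 CS?F → skip
[2] flags=1001 NE?T → r2=0x7f
[3] flags=1001 LE?F → skip
[4] flags=1001 → (cmp)
[5] flags=1001 CS?F → skip
[6] flags=1001 HI?F → skip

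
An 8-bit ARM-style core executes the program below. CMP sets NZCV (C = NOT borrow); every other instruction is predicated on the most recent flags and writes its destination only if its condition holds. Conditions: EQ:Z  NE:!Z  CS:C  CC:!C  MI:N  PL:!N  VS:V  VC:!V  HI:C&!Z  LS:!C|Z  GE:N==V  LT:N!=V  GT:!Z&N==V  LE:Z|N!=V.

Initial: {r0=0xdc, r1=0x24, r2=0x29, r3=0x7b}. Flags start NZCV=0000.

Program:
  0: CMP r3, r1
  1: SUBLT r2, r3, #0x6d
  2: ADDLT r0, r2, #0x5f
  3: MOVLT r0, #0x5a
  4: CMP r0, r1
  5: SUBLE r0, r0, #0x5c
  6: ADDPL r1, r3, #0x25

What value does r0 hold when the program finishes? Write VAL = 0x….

VAL = 0x80

[0] flags=0010 → (cmp)
[1] flags=0010 LT?F → skip
[2] flags=0010 LT?F → skip
[3] flags=0010 LT?F → skip
[4] flags=1010 → (cmp)
[5] flags=1010 LE?T → r0=0x80
[6] flags=1010 PL?F → skip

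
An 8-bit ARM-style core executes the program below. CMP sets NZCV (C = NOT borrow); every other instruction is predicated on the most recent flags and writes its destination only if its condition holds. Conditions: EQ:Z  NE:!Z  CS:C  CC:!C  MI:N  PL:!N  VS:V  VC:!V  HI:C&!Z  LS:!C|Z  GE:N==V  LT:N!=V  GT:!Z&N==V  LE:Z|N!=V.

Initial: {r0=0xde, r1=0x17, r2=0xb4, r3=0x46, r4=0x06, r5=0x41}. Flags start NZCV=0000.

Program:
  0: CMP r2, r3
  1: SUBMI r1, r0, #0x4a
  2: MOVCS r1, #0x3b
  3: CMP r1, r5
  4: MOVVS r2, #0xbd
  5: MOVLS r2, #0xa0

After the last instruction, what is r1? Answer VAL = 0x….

VAL = 0x3b

0: ✓ CMP  NZCV=0011
1: · SUBMI
2: ✓ MOVCS  r1←0x3b
3: ✓ CMP  NZCV=1000
4: · MOVVS
5: ✓ MOVLS  r2←0xa0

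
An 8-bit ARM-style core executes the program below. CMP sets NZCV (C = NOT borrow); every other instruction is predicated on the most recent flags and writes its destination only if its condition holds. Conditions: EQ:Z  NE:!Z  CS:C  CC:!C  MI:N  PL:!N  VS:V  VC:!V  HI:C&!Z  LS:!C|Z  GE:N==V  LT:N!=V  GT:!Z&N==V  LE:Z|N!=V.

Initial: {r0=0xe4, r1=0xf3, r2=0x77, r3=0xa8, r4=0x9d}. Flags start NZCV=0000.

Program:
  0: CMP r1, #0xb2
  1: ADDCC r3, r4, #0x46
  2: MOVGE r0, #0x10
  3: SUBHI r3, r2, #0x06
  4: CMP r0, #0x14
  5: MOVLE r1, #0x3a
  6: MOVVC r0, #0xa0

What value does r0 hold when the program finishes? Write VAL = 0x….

0: ✓ CMP  NZCV=0010
1: · ADDCC
2: ✓ MOVGE  r0←0x10
3: ✓ SUBHI  r3←0x71
4: ✓ CMP  NZCV=1000
5: ✓ MOVLE  r1←0x3a
6: ✓ MOVVC  r0←0xa0

VAL = 0xa0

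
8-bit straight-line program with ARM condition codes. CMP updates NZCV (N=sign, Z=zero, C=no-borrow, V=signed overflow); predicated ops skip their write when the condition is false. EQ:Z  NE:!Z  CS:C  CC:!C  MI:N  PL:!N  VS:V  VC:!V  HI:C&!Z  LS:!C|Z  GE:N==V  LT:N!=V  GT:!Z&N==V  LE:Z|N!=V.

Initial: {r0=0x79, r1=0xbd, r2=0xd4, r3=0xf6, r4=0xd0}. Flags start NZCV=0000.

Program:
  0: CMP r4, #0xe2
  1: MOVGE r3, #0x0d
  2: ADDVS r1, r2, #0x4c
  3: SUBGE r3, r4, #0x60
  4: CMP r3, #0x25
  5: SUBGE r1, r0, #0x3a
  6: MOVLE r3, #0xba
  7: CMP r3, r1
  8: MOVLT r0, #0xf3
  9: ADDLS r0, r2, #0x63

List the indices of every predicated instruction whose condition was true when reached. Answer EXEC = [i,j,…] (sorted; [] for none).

EXEC = [6,8,9]

0: ✓ CMP  NZCV=1000
1: · MOVGE
2: · ADDVS
3: · SUBGE
4: ✓ CMP  NZCV=1010
5: · SUBGE
6: ✓ MOVLE  r3←0xba
7: ✓ CMP  NZCV=1000
8: ✓ MOVLT  r0←0xf3
9: ✓ ADDLS  r0←0x37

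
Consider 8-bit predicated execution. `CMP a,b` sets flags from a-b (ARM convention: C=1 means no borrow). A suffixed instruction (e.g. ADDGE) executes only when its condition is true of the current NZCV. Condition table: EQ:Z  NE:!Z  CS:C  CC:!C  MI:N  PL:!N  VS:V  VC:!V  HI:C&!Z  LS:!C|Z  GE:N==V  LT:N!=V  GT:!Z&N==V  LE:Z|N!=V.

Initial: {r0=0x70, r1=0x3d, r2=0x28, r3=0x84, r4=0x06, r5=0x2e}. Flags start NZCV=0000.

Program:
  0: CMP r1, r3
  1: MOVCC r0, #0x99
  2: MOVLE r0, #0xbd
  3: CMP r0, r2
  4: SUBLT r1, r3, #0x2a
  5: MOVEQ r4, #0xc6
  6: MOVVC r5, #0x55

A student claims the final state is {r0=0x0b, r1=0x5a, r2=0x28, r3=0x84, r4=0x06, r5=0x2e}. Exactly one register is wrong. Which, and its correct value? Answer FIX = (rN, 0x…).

0: ✓ CMP  NZCV=1001
1: ✓ MOVCC  r0←0x99
2: · MOVLE
3: ✓ CMP  NZCV=0011
4: ✓ SUBLT  r1←0x5a
5: · MOVEQ
6: · MOVVC

FIX = (r0, 0x99)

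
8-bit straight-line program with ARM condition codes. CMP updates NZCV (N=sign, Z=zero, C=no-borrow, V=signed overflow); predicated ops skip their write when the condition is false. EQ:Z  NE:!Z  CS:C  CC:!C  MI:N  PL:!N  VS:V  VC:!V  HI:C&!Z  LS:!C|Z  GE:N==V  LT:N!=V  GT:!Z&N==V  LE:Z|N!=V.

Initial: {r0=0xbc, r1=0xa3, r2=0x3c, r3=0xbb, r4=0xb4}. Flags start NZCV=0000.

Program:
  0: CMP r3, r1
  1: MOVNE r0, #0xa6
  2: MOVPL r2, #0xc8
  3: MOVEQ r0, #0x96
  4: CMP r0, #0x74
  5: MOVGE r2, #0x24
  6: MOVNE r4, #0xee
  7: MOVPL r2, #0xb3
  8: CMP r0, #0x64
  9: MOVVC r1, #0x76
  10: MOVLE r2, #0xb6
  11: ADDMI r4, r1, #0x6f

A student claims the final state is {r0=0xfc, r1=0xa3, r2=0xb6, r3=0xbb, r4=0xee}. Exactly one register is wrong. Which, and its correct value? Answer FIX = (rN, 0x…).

FIX = (r0, 0xa6)

0: ✓ CMP  NZCV=0010
1: ✓ MOVNE  r0←0xa6
2: ✓ MOVPL  r2←0xc8
3: · MOVEQ
4: ✓ CMP  NZCV=0011
5: · MOVGE
6: ✓ MOVNE  r4←0xee
7: ✓ MOVPL  r2←0xb3
8: ✓ CMP  NZCV=0011
9: · MOVVC
10: ✓ MOVLE  r2←0xb6
11: · ADDMI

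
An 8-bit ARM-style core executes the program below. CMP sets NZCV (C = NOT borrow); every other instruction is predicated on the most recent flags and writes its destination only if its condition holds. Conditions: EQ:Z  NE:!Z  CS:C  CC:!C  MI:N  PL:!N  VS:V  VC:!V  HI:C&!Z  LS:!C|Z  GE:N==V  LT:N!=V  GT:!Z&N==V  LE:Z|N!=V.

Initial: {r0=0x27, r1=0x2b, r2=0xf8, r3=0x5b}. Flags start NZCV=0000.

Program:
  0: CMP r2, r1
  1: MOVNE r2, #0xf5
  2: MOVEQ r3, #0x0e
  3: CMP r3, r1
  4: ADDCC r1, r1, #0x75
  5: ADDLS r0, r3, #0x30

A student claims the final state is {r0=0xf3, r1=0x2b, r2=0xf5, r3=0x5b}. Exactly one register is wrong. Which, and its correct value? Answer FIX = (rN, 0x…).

FIX = (r0, 0x27)

[0] flags=1010 → (cmp)
[1] flags=1010 NE?T → r2=0xf5
[2] flags=1010 EQ?F → skip
[3] flags=0010 → (cmp)
[4] flags=0010 CC?F → skip
[5] flags=0010 LS?F → skip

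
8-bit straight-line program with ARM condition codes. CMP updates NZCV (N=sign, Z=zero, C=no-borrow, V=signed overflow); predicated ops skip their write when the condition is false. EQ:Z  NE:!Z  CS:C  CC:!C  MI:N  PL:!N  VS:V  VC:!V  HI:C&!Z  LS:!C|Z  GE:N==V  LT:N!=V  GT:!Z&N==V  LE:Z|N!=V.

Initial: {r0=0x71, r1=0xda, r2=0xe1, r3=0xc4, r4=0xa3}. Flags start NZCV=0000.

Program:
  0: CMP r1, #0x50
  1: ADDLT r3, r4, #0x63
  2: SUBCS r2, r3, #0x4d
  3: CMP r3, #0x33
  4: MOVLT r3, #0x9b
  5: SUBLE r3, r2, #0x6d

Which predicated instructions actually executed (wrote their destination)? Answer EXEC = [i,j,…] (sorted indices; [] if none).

0: ✓ CMP  NZCV=1010
1: ✓ ADDLT  r3←0x06
2: ✓ SUBCS  r2←0xb9
3: ✓ CMP  NZCV=1000
4: ✓ MOVLT  r3←0x9b
5: ✓ SUBLE  r3←0x4c

EXEC = [1,2,4,5]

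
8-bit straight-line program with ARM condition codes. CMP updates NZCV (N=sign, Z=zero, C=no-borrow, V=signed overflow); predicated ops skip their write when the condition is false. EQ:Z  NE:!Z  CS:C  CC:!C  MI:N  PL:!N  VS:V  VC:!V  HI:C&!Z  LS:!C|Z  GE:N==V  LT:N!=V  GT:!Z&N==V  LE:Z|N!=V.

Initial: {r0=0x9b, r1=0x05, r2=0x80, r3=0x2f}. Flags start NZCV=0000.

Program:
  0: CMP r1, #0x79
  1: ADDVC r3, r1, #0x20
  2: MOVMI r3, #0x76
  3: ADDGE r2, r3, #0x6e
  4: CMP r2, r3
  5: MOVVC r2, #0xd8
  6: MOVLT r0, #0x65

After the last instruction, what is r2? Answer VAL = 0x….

VAL = 0x80

[0] flags=1000 → (cmp)
[1] flags=1000 VC?T → r3=0x25
[2] flags=1000 MI?T → r3=0x76
[3] flags=1000 GE?F → skip
[4] flags=0011 → (cmp)
[5] flags=0011 VC?F → skip
[6] flags=0011 LT?T → r0=0x65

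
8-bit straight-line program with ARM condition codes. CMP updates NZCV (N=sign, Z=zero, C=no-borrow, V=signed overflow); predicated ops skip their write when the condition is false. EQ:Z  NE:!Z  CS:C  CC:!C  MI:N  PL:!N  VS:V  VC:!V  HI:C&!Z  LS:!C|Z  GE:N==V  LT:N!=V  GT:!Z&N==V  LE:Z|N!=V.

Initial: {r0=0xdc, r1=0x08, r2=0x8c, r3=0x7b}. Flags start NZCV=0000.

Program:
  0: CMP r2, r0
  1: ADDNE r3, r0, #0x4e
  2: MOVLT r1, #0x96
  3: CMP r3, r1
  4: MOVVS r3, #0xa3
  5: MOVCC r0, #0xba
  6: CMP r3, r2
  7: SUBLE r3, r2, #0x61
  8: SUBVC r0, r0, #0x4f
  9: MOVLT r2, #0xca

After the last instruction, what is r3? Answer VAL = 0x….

VAL = 0xa3

[0] flags=1000 → (cmp)
[1] flags=1000 NE?T → r3=0x2a
[2] flags=1000 LT?T → r1=0x96
[3] flags=1001 → (cmp)
[4] flags=1001 VS?T → r3=0xa3
[5] flags=1001 CC?T → r0=0xba
[6] flags=0010 → (cmp)
[7] flags=0010 LE?F → skip
[8] flags=0010 VC?T → r0=0x6b
[9] flags=0010 LT?F → skip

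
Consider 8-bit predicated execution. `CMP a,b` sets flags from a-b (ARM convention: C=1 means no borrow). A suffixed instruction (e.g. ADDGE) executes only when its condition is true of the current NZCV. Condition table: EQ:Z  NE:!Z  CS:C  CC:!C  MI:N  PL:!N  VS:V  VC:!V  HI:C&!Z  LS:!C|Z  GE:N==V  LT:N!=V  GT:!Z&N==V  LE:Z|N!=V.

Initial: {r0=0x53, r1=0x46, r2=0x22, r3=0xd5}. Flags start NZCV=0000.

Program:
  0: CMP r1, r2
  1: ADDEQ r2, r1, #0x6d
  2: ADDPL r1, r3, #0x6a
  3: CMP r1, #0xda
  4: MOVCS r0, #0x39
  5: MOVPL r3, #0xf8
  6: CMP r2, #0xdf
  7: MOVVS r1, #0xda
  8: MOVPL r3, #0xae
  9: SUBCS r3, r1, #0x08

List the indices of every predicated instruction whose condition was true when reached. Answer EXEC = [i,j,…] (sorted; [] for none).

0: ✓ CMP  NZCV=0010
1: · ADDEQ
2: ✓ ADDPL  r1←0x3f
3: ✓ CMP  NZCV=0000
4: · MOVCS
5: ✓ MOVPL  r3←0xf8
6: ✓ CMP  NZCV=0000
7: · MOVVS
8: ✓ MOVPL  r3←0xae
9: · SUBCS

EXEC = [2,5,8]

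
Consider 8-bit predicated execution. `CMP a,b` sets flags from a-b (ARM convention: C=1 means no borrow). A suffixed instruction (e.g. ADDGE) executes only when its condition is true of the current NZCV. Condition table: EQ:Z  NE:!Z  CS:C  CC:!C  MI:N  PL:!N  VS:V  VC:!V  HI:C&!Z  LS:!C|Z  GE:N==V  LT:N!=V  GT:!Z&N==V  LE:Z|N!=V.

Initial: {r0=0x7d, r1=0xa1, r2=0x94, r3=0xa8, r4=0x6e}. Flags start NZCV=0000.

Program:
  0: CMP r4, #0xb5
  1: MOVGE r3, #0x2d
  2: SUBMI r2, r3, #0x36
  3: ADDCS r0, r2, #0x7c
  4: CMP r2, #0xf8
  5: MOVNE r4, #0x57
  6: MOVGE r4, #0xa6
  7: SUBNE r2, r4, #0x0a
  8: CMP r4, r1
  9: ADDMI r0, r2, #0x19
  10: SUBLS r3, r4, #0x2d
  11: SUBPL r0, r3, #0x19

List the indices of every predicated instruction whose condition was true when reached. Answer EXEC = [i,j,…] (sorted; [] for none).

EXEC = [1,2,5,7,9,10]

[0] flags=1001 → (cmp)
[1] flags=1001 GE?T → r3=0x2d
[2] flags=1001 MI?T → r2=0xf7
[3] flags=1001 CS?F → skip
[4] flags=1000 → (cmp)
[5] flags=1000 NE?T → r4=0x57
[6] flags=1000 GE?F → skip
[7] flags=1000 NE?T → r2=0x4d
[8] flags=1001 → (cmp)
[9] flags=1001 MI?T → r0=0x66
[10] flags=1001 LS?T → r3=0x2a
[11] flags=1001 PL?F → skip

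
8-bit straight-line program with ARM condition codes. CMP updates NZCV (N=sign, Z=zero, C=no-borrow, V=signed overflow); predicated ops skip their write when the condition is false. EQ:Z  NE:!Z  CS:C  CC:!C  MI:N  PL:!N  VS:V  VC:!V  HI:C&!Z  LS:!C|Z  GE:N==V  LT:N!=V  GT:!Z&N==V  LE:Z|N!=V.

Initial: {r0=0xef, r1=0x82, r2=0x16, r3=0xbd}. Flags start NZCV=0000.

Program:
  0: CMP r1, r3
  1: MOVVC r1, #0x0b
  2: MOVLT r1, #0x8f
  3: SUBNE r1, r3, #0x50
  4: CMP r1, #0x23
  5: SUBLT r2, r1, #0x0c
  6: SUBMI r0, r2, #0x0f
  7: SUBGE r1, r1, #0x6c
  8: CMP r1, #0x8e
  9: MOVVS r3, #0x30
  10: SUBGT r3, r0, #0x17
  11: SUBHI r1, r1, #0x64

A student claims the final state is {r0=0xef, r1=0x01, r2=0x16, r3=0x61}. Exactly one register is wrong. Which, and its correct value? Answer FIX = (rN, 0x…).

[0] flags=1000 → (cmp)
[1] flags=1000 VC?T → r1=0x0b
[2] flags=1000 LT?T → r1=0x8f
[3] flags=1000 NE?T → r1=0x6d
[4] flags=0010 → (cmp)
[5] flags=0010 LT?F → skip
[6] flags=0010 MI?F → skip
[7] flags=0010 GE?T → r1=0x01
[8] flags=0000 → (cmp)
[9] flags=0000 VS?F → skip
[10] flags=0000 GT?T → r3=0xd8
[11] flags=0000 HI?F → skip

FIX = (r3, 0xd8)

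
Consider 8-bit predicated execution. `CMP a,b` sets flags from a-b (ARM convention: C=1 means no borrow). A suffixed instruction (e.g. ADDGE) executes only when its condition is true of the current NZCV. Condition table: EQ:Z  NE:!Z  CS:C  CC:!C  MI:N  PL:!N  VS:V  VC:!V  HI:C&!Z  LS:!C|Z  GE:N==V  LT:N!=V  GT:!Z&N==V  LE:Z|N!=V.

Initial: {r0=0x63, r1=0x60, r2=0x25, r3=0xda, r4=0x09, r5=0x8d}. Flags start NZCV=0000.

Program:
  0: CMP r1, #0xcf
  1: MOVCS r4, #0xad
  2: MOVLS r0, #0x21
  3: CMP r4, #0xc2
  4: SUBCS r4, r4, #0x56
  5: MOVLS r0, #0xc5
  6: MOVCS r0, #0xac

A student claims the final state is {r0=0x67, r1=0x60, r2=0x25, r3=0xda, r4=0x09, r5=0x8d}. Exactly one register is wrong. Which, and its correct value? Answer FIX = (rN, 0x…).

FIX = (r0, 0xc5)

[0] flags=1001 → (cmp)
[1] flags=1001 CS?F → skip
[2] flags=1001 LS?T → r0=0x21
[3] flags=0000 → (cmp)
[4] flags=0000 CS?F → skip
[5] flags=0000 LS?T → r0=0xc5
[6] flags=0000 CS?F → skip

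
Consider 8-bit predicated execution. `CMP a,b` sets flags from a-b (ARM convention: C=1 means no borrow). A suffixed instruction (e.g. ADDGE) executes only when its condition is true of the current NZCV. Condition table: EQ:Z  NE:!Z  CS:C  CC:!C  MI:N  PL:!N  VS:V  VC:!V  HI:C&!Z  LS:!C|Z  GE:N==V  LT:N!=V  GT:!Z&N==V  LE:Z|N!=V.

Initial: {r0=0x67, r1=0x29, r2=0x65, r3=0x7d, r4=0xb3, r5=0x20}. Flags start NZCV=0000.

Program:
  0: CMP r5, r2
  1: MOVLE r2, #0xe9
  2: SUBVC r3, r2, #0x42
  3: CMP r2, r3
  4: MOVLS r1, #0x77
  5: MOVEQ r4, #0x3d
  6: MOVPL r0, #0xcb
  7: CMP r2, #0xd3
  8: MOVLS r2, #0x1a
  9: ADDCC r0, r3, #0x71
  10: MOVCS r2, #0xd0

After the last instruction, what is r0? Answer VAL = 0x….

[0] flags=1000 → (cmp)
[1] flags=1000 LE?T → r2=0xe9
[2] flags=1000 VC?T → r3=0xa7
[3] flags=0010 → (cmp)
[4] flags=0010 LS?F → skip
[5] flags=0010 EQ?F → skip
[6] flags=0010 PL?T → r0=0xcb
[7] flags=0010 → (cmp)
[8] flags=0010 LS?F → skip
[9] flags=0010 CC?F → skip
[10] flags=0010 CS?T → r2=0xd0

VAL = 0xcb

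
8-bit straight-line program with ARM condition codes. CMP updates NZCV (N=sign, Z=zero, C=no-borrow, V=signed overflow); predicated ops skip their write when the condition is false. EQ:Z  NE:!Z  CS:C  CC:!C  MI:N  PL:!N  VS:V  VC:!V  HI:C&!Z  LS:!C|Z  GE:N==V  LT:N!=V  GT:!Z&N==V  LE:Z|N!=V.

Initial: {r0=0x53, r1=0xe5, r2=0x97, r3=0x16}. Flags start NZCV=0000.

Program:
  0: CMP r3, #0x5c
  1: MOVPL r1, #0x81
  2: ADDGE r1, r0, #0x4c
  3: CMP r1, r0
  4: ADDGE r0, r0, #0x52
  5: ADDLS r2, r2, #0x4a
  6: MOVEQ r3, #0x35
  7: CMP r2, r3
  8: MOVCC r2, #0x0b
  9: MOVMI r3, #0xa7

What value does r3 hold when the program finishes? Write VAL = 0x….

0: ✓ CMP  NZCV=1000
1: · MOVPL
2: · ADDGE
3: ✓ CMP  NZCV=1010
4: · ADDGE
5: · ADDLS
6: · MOVEQ
7: ✓ CMP  NZCV=1010
8: · MOVCC
9: ✓ MOVMI  r3←0xa7

VAL = 0xa7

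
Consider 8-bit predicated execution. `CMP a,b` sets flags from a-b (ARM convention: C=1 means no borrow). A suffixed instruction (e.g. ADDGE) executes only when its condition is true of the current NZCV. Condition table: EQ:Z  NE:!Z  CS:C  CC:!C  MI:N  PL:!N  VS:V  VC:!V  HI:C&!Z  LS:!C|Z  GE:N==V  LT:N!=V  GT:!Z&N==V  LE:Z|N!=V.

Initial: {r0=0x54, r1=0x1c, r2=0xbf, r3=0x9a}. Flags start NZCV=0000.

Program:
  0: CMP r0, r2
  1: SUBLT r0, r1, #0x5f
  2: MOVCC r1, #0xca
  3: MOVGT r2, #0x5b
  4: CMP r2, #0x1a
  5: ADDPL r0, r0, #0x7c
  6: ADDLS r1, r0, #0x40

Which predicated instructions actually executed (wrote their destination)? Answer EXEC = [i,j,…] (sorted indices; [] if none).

EXEC = [2,3,5]

0: ✓ CMP  NZCV=1001
1: · SUBLT
2: ✓ MOVCC  r1←0xca
3: ✓ MOVGT  r2←0x5b
4: ✓ CMP  NZCV=0010
5: ✓ ADDPL  r0←0xd0
6: · ADDLS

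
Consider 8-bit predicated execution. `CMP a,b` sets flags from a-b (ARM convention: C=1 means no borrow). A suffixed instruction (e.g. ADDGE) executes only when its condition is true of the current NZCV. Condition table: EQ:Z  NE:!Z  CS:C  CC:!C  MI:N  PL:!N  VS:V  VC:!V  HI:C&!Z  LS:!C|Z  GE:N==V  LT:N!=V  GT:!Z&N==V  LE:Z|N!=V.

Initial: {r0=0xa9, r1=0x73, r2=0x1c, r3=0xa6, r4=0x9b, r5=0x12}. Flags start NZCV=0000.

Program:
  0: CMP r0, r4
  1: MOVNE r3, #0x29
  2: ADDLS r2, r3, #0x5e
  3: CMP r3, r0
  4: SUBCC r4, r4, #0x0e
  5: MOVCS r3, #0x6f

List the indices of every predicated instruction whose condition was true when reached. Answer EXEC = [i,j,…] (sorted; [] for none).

0: ✓ CMP  NZCV=0010
1: ✓ MOVNE  r3←0x29
2: · ADDLS
3: ✓ CMP  NZCV=1001
4: ✓ SUBCC  r4←0x8d
5: · MOVCS

EXEC = [1,4]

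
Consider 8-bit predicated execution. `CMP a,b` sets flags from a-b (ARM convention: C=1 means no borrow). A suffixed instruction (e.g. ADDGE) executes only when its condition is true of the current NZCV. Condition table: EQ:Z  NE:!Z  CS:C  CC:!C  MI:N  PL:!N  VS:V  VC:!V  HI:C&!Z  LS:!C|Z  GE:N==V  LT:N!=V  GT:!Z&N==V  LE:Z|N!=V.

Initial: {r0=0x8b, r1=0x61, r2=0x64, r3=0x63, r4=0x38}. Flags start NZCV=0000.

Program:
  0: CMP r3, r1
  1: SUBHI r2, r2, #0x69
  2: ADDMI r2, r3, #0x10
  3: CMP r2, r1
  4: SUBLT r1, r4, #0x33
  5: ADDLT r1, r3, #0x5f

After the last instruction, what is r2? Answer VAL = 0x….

[0] flags=0010 → (cmp)
[1] flags=0010 HI?T → r2=0xfb
[2] flags=0010 MI?F → skip
[3] flags=1010 → (cmp)
[4] flags=1010 LT?T → r1=0x05
[5] flags=1010 LT?T → r1=0xc2

VAL = 0xfb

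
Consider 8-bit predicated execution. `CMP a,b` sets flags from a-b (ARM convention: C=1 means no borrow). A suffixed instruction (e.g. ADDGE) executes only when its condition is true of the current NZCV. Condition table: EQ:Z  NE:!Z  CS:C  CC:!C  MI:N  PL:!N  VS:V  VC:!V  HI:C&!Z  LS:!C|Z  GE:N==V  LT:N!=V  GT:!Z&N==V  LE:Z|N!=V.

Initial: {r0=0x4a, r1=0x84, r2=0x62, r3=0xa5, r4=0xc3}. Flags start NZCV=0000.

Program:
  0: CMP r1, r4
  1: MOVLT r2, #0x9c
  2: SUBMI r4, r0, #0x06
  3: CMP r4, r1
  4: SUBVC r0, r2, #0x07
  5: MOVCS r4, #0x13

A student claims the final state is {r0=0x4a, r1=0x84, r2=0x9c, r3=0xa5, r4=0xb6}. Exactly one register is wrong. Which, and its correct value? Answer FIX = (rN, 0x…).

FIX = (r4, 0x44)

0: ✓ CMP  NZCV=1000
1: ✓ MOVLT  r2←0x9c
2: ✓ SUBMI  r4←0x44
3: ✓ CMP  NZCV=1001
4: · SUBVC
5: · MOVCS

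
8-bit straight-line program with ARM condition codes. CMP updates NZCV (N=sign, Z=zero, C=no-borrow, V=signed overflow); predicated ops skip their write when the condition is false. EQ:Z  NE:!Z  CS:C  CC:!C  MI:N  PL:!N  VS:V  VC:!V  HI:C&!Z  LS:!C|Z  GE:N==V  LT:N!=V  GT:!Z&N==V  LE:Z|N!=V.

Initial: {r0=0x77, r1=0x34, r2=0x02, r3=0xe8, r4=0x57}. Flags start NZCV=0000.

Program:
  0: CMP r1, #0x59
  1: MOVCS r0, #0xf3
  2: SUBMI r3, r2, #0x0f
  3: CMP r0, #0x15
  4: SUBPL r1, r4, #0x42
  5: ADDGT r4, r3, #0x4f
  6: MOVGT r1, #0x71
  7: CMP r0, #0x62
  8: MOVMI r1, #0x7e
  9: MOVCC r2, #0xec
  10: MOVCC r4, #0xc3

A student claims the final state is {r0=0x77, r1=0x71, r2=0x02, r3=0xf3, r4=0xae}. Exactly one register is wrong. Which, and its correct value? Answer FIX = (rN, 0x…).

[0] flags=1000 → (cmp)
[1] flags=1000 CS?F → skip
[2] flags=1000 MI?T → r3=0xf3
[3] flags=0010 → (cmp)
[4] flags=0010 PL?T → r1=0x15
[5] flags=0010 GT?T → r4=0x42
[6] flags=0010 GT?T → r1=0x71
[7] flags=0010 → (cmp)
[8] flags=0010 MI?F → skip
[9] flags=0010 CC?F → skip
[10] flags=0010 CC?F → skip

FIX = (r4, 0x42)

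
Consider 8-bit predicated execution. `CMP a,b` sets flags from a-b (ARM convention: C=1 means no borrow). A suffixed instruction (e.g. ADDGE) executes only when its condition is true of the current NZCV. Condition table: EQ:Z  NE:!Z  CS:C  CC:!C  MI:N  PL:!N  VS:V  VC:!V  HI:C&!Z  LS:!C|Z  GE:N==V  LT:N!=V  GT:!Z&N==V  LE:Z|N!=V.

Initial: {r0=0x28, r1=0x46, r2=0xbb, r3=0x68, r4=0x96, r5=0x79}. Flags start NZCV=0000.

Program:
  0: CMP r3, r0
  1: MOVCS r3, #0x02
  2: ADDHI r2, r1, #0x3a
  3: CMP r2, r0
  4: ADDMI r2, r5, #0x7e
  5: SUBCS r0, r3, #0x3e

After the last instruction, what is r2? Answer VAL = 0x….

[0] flags=0010 → (cmp)
[1] flags=0010 CS?T → r3=0x02
[2] flags=0010 HI?T → r2=0x80
[3] flags=0011 → (cmp)
[4] flags=0011 MI?F → skip
[5] flags=0011 CS?T → r0=0xc4

VAL = 0x80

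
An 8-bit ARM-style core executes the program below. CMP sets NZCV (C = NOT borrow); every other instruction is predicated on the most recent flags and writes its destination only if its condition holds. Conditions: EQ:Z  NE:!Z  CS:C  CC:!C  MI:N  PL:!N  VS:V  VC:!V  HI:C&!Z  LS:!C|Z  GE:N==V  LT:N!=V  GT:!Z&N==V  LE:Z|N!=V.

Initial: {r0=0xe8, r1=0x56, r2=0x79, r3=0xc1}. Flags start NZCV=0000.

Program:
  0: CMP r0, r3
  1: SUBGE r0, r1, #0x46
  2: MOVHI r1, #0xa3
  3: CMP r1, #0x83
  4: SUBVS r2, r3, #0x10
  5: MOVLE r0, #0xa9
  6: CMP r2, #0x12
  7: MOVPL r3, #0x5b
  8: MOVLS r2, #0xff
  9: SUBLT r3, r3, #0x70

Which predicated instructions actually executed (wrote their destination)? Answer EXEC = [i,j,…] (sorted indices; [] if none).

[0] flags=0010 → (cmp)
[1] flags=0010 GE?T → r0=0x10
[2] flags=0010 HI?T → r1=0xa3
[3] flags=0010 → (cmp)
[4] flags=0010 VS?F → skip
[5] flags=0010 LE?F → skip
[6] flags=0010 → (cmp)
[7] flags=0010 PL?T → r3=0x5b
[8] flags=0010 LS?F → skip
[9] flags=0010 LT?F → skip

EXEC = [1,2,7]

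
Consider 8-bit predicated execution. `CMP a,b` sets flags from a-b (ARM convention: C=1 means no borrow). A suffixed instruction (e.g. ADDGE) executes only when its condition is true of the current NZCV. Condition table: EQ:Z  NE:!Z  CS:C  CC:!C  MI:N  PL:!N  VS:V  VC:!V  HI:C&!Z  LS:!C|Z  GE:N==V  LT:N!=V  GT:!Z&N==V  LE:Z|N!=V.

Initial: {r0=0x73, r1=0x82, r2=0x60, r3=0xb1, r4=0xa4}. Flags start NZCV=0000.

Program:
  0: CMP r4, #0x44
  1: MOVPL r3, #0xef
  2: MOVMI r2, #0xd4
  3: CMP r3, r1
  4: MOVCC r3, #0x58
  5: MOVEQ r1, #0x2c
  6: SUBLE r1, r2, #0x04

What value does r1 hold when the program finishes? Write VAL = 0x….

0: ✓ CMP  NZCV=0011
1: ✓ MOVPL  r3←0xef
2: · MOVMI
3: ✓ CMP  NZCV=0010
4: · MOVCC
5: · MOVEQ
6: · SUBLE

VAL = 0x82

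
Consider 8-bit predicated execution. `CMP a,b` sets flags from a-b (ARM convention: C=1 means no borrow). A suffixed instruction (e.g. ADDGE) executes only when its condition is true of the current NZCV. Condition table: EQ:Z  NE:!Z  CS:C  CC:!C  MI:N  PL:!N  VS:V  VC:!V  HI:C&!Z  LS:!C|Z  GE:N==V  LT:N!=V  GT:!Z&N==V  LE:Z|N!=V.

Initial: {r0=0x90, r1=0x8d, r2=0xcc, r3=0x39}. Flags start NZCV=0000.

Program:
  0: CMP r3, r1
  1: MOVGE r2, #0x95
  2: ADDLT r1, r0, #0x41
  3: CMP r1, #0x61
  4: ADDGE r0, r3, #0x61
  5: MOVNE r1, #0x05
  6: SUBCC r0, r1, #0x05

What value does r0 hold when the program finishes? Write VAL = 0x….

[0] flags=1001 → (cmp)
[1] flags=1001 GE?T → r2=0x95
[2] flags=1001 LT?F → skip
[3] flags=0011 → (cmp)
[4] flags=0011 GE?F → skip
[5] flags=0011 NE?T → r1=0x05
[6] flags=0011 CC?F → skip

VAL = 0x90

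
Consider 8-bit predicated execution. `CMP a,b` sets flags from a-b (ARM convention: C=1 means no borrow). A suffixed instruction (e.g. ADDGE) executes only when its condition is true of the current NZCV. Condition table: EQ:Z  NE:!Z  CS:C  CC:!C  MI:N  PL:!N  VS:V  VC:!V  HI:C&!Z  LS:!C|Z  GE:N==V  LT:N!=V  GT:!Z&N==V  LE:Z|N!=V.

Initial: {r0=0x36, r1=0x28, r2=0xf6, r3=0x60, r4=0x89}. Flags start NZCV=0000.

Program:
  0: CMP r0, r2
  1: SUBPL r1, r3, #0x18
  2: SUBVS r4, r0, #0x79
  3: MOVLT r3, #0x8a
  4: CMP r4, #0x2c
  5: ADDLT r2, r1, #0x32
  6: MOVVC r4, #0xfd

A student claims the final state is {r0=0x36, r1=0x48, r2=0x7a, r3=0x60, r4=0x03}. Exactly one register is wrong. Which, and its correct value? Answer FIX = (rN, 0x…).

FIX = (r4, 0x89)

[0] flags=0000 → (cmp)
[1] flags=0000 PL?T → r1=0x48
[2] flags=0000 VS?F → skip
[3] flags=0000 LT?F → skip
[4] flags=0011 → (cmp)
[5] flags=0011 LT?T → r2=0x7a
[6] flags=0011 VC?F → skip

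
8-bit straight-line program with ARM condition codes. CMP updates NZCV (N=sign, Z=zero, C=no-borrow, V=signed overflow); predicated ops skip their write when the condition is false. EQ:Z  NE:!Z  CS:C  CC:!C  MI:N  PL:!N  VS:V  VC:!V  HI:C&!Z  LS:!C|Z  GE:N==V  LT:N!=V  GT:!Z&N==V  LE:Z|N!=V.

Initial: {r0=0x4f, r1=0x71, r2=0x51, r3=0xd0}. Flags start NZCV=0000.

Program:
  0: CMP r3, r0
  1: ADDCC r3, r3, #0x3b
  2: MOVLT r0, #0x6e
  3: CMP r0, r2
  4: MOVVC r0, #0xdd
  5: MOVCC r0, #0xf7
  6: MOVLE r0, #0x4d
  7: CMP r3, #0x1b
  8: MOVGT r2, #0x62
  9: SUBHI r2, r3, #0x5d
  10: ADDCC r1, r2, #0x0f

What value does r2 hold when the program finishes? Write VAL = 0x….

[0] flags=1010 → (cmp)
[1] flags=1010 CC?F → skip
[2] flags=1010 LT?T → r0=0x6e
[3] flags=0010 → (cmp)
[4] flags=0010 VC?T → r0=0xdd
[5] flags=0010 CC?F → skip
[6] flags=0010 LE?F → skip
[7] flags=1010 → (cmp)
[8] flags=1010 GT?F → skip
[9] flags=1010 HI?T → r2=0x73
[10] flags=1010 CC?F → skip

VAL = 0x73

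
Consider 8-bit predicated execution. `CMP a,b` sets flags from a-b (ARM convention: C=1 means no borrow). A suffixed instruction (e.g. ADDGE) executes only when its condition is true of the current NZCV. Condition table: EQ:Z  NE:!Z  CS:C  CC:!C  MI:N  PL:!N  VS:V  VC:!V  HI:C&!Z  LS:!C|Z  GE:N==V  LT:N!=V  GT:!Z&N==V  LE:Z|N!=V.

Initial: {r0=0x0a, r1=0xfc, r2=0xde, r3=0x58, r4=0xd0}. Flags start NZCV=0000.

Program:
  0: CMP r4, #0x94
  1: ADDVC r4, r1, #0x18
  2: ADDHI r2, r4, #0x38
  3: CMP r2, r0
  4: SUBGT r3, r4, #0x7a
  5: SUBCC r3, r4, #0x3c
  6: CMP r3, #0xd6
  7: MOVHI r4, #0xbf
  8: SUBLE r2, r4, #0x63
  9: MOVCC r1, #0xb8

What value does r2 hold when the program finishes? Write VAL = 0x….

[0] flags=0010 → (cmp)
[1] flags=0010 VC?T → r4=0x14
[2] flags=0010 HI?T → r2=0x4c
[3] flags=0010 → (cmp)
[4] flags=0010 GT?T → r3=0x9a
[5] flags=0010 CC?F → skip
[6] flags=1000 → (cmp)
[7] flags=1000 HI?F → skip
[8] flags=1000 LE?T → r2=0xb1
[9] flags=1000 CC?T → r1=0xb8

VAL = 0xb1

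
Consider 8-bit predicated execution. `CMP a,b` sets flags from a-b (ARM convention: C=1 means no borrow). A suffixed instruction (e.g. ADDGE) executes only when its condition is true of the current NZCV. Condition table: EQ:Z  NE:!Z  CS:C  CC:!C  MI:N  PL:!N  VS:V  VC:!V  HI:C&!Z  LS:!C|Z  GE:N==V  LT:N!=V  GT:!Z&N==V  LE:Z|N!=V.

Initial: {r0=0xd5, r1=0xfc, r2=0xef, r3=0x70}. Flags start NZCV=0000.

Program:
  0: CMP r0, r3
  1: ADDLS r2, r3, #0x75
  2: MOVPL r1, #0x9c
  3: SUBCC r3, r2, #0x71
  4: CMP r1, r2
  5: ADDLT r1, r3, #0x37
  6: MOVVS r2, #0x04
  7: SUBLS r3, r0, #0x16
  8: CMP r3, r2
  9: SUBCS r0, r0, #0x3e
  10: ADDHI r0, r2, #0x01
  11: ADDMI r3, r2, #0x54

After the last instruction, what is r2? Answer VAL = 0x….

[0] flags=0011 → (cmp)
[1] flags=0011 LS?F → skip
[2] flags=0011 PL?T → r1=0x9c
[3] flags=0011 CC?F → skip
[4] flags=1000 → (cmp)
[5] flags=1000 LT?T → r1=0xa7
[6] flags=1000 VS?F → skip
[7] flags=1000 LS?T → r3=0xbf
[8] flags=1000 → (cmp)
[9] flags=1000 CS?F → skip
[10] flags=1000 HI?F → skip
[11] flags=1000 MI?T → r3=0x43

VAL = 0xef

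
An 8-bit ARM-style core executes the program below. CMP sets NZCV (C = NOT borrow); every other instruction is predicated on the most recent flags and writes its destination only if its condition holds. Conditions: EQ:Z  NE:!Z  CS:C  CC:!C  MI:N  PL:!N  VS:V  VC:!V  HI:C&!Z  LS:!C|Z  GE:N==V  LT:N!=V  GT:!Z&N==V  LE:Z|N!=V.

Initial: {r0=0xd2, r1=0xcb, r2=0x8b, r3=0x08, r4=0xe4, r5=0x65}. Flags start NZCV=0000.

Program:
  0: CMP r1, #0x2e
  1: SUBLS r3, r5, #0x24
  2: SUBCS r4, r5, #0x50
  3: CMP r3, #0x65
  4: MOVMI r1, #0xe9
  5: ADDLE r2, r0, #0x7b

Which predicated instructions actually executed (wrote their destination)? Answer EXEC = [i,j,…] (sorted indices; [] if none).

0: ✓ CMP  NZCV=1010
1: · SUBLS
2: ✓ SUBCS  r4←0x15
3: ✓ CMP  NZCV=1000
4: ✓ MOVMI  r1←0xe9
5: ✓ ADDLE  r2←0x4d

EXEC = [2,4,5]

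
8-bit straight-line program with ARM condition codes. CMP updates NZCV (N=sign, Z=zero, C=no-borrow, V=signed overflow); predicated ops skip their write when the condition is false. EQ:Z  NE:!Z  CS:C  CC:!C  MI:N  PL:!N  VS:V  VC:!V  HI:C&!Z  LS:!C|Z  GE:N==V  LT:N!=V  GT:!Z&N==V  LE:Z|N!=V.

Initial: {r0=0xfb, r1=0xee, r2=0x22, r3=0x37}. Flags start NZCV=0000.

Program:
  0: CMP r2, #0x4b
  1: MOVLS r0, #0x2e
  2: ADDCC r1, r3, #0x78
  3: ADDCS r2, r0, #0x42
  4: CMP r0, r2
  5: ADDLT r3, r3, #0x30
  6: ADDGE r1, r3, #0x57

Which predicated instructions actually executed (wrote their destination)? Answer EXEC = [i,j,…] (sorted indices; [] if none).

[0] flags=1000 → (cmp)
[1] flags=1000 LS?T → r0=0x2e
[2] flags=1000 CC?T → r1=0xaf
[3] flags=1000 CS?F → skip
[4] flags=0010 → (cmp)
[5] flags=0010 LT?F → skip
[6] flags=0010 GE?T → r1=0x8e

EXEC = [1,2,6]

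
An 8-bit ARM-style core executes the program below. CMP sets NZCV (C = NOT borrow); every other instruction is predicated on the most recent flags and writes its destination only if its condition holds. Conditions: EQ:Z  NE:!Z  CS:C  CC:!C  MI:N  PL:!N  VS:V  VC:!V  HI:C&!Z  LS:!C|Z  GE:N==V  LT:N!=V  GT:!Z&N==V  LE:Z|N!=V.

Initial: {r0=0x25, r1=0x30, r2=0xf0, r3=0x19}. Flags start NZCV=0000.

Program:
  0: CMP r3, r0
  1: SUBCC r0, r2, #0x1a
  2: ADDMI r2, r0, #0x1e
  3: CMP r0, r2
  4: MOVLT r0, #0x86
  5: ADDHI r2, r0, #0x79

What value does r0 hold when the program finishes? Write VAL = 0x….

0: ✓ CMP  NZCV=1000
1: ✓ SUBCC  r0←0xd6
2: ✓ ADDMI  r2←0xf4
3: ✓ CMP  NZCV=1000
4: ✓ MOVLT  r0←0x86
5: · ADDHI

VAL = 0x86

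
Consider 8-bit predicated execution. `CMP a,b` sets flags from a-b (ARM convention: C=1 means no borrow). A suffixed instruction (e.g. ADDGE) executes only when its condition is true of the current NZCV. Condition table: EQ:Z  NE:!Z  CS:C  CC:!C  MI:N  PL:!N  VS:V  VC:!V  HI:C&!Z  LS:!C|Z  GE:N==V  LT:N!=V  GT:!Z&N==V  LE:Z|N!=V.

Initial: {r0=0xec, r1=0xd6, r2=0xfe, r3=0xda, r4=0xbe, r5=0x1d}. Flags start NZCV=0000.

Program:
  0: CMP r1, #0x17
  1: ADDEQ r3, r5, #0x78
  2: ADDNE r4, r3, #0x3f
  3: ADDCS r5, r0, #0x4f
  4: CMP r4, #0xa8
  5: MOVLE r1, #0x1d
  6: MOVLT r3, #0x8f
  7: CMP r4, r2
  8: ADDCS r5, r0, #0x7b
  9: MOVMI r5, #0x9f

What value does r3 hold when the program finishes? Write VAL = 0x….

VAL = 0xda

0: ✓ CMP  NZCV=1010
1: · ADDEQ
2: ✓ ADDNE  r4←0x19
3: ✓ ADDCS  r5←0x3b
4: ✓ CMP  NZCV=0000
5: · MOVLE
6: · MOVLT
7: ✓ CMP  NZCV=0000
8: · ADDCS
9: · MOVMI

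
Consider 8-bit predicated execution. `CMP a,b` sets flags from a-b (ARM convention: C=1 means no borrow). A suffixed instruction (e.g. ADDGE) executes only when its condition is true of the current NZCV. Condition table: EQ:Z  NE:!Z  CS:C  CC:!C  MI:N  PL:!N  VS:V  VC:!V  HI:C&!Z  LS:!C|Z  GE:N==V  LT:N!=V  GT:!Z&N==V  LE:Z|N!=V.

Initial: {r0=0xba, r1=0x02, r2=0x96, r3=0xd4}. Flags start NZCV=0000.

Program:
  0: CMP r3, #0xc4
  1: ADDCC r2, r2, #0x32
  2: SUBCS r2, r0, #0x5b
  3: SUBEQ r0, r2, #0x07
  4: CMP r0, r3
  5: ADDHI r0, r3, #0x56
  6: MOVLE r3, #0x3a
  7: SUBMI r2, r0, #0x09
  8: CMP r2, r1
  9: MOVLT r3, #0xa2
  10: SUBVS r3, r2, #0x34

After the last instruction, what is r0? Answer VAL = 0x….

0: ✓ CMP  NZCV=0010
1: · ADDCC
2: ✓ SUBCS  r2←0x5f
3: · SUBEQ
4: ✓ CMP  NZCV=1000
5: · ADDHI
6: ✓ MOVLE  r3←0x3a
7: ✓ SUBMI  r2←0xb1
8: ✓ CMP  NZCV=1010
9: ✓ MOVLT  r3←0xa2
10: · SUBVS

VAL = 0xba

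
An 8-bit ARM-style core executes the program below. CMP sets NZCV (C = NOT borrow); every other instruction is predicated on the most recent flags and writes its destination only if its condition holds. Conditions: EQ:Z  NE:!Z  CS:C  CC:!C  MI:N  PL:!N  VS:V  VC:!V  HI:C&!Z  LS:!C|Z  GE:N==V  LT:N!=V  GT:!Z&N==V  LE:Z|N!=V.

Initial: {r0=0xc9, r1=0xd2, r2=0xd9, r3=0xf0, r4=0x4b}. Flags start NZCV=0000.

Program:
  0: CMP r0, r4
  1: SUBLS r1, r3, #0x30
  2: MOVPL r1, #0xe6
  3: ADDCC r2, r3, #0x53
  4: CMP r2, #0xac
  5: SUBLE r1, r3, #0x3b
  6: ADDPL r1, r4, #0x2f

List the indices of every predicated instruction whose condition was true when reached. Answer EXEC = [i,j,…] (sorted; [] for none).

EXEC = [2,6]

0: ✓ CMP  NZCV=0011
1: · SUBLS
2: ✓ MOVPL  r1←0xe6
3: · ADDCC
4: ✓ CMP  NZCV=0010
5: · SUBLE
6: ✓ ADDPL  r1←0x7a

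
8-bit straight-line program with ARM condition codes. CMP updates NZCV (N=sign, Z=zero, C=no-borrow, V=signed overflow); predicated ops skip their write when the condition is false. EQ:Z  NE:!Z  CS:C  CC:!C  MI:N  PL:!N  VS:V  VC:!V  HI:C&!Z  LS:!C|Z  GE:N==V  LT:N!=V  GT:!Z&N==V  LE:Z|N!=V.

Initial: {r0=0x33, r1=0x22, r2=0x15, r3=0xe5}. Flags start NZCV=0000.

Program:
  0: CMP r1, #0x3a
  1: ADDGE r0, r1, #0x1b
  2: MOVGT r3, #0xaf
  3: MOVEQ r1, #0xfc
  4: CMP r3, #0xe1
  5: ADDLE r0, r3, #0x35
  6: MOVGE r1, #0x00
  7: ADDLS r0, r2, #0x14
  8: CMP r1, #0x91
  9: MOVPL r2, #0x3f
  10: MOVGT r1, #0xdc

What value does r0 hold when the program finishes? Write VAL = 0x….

VAL = 0x33

[0] flags=1000 → (cmp)
[1] flags=1000 GE?F → skip
[2] flags=1000 GT?F → skip
[3] flags=1000 EQ?F → skip
[4] flags=0010 → (cmp)
[5] flags=0010 LE?F → skip
[6] flags=0010 GE?T → r1=0x00
[7] flags=0010 LS?F → skip
[8] flags=0000 → (cmp)
[9] flags=0000 PL?T → r2=0x3f
[10] flags=0000 GT?T → r1=0xdc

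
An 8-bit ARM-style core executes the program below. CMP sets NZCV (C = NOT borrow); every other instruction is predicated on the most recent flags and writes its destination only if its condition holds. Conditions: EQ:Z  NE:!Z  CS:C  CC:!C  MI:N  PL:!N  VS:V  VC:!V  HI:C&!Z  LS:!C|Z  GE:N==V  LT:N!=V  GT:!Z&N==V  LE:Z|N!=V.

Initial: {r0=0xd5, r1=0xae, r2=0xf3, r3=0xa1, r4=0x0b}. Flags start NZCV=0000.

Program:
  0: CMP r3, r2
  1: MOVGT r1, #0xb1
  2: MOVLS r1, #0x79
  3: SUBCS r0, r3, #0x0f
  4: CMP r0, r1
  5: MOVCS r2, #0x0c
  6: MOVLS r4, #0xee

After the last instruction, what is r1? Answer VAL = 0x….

VAL = 0x79

[0] flags=1000 → (cmp)
[1] flags=1000 GT?F → skip
[2] flags=1000 LS?T → r1=0x79
[3] flags=1000 CS?F → skip
[4] flags=0011 → (cmp)
[5] flags=0011 CS?T → r2=0x0c
[6] flags=0011 LS?F → skip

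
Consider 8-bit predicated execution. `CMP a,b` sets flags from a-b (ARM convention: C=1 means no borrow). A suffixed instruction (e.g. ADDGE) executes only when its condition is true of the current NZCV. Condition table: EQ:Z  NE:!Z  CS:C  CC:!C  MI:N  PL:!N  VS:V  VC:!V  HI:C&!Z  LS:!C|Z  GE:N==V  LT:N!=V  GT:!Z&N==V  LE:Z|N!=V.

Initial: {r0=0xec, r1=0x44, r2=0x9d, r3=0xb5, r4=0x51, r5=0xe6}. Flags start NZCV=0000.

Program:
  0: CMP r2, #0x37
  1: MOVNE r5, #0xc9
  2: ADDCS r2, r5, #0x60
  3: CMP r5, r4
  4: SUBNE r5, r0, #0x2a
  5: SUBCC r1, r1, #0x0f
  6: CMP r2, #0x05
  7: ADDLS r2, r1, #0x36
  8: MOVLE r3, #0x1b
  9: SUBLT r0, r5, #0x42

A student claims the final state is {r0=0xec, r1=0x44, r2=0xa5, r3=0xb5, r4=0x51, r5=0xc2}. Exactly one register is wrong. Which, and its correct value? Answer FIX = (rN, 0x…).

[0] flags=0011 → (cmp)
[1] flags=0011 NE?T → r5=0xc9
[2] flags=0011 CS?T → r2=0x29
[3] flags=0011 → (cmp)
[4] flags=0011 NE?T → r5=0xc2
[5] flags=0011 CC?F → skip
[6] flags=0010 → (cmp)
[7] flags=0010 LS?F → skip
[8] flags=0010 LE?F → skip
[9] flags=0010 LT?F → skip

FIX = (r2, 0x29)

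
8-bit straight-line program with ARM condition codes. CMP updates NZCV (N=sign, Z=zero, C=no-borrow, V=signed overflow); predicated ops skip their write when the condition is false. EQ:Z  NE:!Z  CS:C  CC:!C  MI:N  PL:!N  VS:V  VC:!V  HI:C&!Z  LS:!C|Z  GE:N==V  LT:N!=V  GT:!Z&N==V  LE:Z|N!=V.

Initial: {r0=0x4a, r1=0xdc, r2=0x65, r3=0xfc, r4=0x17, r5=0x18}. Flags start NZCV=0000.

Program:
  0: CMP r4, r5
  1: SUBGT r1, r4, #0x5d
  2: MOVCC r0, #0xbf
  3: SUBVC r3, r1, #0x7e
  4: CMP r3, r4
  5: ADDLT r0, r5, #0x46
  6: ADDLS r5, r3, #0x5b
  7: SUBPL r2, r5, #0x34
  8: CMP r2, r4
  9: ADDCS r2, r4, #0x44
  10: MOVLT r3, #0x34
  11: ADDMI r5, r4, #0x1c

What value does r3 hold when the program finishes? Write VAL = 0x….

VAL = 0x34

[0] flags=1000 → (cmp)
[1] flags=1000 GT?F → skip
[2] flags=1000 CC?T → r0=0xbf
[3] flags=1000 VC?T → r3=0x5e
[4] flags=0010 → (cmp)
[5] flags=0010 LT?F → skip
[6] flags=0010 LS?F → skip
[7] flags=0010 PL?T → r2=0xe4
[8] flags=1010 → (cmp)
[9] flags=1010 CS?T → r2=0x5b
[10] flags=1010 LT?T → r3=0x34
[11] flags=1010 MI?T → r5=0x33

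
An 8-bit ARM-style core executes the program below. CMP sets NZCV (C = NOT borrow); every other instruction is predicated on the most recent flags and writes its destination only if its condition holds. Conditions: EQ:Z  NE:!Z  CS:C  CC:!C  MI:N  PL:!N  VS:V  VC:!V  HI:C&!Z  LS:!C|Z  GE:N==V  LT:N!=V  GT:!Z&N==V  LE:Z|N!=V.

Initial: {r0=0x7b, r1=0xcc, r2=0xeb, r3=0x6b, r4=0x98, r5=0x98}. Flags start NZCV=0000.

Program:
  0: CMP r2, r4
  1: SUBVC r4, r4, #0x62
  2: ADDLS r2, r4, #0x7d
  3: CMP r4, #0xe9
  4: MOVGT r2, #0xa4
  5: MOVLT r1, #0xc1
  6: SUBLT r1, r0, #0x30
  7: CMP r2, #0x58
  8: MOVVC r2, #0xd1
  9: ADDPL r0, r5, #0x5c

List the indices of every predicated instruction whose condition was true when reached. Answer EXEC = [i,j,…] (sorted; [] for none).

[0] flags=0010 → (cmp)
[1] flags=0010 VC?T → r4=0x36
[2] flags=0010 LS?F → skip
[3] flags=0000 → (cmp)
[4] flags=0000 GT?T → r2=0xa4
[5] flags=0000 LT?F → skip
[6] flags=0000 LT?F → skip
[7] flags=0011 → (cmp)
[8] flags=0011 VC?F → skip
[9] flags=0011 PL?T → r0=0xf4

EXEC = [1,4,9]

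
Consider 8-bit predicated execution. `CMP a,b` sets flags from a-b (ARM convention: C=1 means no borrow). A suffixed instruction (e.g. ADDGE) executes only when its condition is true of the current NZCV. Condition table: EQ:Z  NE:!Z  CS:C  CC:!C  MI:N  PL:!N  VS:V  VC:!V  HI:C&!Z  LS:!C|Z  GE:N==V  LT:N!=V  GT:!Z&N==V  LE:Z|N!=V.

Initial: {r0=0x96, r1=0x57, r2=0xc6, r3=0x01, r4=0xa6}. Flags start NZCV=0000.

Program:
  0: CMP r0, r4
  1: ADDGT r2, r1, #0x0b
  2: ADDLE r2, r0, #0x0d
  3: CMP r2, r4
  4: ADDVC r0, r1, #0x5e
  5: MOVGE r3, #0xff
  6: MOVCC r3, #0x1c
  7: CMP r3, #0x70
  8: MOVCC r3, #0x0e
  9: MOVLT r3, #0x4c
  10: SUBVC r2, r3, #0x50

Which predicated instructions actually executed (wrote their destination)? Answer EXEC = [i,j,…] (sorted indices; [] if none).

EXEC = [2,4,6,8,9,10]

[0] flags=1000 → (cmp)
[1] flags=1000 GT?F → skip
[2] flags=1000 LE?T → r2=0xa3
[3] flags=1000 → (cmp)
[4] flags=1000 VC?T → r0=0xb5
[5] flags=1000 GE?F → skip
[6] flags=1000 CC?T → r3=0x1c
[7] flags=1000 → (cmp)
[8] flags=1000 CC?T → r3=0x0e
[9] flags=1000 LT?T → r3=0x4c
[10] flags=1000 VC?T → r2=0xfc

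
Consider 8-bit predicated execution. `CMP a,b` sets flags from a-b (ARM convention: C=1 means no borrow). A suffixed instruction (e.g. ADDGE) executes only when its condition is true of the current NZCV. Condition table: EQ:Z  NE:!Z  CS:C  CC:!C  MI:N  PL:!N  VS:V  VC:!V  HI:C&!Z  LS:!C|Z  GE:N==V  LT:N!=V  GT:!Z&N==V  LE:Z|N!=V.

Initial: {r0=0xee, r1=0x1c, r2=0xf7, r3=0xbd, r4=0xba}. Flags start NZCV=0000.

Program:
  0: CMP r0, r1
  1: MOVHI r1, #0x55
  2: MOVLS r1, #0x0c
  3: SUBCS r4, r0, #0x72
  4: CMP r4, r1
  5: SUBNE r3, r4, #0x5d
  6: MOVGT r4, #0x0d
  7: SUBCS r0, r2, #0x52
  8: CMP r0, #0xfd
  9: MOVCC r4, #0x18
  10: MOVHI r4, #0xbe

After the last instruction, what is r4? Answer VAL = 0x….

VAL = 0x18

[0] flags=1010 → (cmp)
[1] flags=1010 HI?T → r1=0x55
[2] flags=1010 LS?F → skip
[3] flags=1010 CS?T → r4=0x7c
[4] flags=0010 → (cmp)
[5] flags=0010 NE?T → r3=0x1f
[6] flags=0010 GT?T → r4=0x0d
[7] flags=0010 CS?T → r0=0xa5
[8] flags=1000 → (cmp)
[9] flags=1000 CC?T → r4=0x18
[10] flags=1000 HI?F → skip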